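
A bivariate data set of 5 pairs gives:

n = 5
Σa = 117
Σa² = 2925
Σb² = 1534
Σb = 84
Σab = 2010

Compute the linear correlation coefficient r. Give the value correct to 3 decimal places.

0.293

r = (nΣab − ΣaΣb) / √[(nΣa² − (Σa)²)(nΣb² − (Σb)²)]
Numerator: 5×2010 − 117×84 = 222
Denominator: √[(14625 − 13689)(7670 − 7056)] = √[936 × 614] = 758.0923
r = 222 / 758.0923 ≈ 0.293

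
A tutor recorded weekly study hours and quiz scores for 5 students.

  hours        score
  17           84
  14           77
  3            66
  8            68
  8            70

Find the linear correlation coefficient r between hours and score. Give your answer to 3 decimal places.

n = 5, Σx = 50, Σy = 365, Σx² = 622, Σy² = 26865, Σxy = 3808
nΣxy − ΣxΣy = 19040 − 18250 = 790
nΣx² − (Σx)² = 3110 − 2500 = 610; nΣy² − (Σy)² = 134325 − 133225 = 1100
r = 790 / √(610 × 1100) = 790 / 819.1459 ≈ 0.964

0.964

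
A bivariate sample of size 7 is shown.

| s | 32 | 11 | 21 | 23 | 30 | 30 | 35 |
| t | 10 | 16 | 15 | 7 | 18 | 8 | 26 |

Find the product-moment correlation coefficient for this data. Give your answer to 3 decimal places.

n = 7, Σs = 182, Σt = 100, Σs² = 5140, Σt² = 1694, Σst = 2662
nΣst − ΣsΣt = 18634 − 18200 = 434
nΣs² − (Σs)² = 35980 − 33124 = 2856; nΣt² − (Σt)² = 11858 − 10000 = 1858
r = 434 / √(2856 × 1858) = 434 / 2303.5729 ≈ 0.188

0.188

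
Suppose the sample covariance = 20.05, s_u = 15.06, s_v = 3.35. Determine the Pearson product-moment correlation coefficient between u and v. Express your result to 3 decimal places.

0.397

r = Cov(u,v) / (s_u · s_v) = 20.05 / (15.06 × 3.35)
  = 20.05 / 50.4510 ≈ 0.397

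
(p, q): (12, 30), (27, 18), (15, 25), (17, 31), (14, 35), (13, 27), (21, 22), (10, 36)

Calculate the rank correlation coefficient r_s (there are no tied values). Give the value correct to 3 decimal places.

Rank p: 2, 8, 5, 6, 4, 3, 7, 1
Rank q: 5, 1, 3, 6, 7, 4, 2, 8
d = rank(p) − rank(q): -3, 7, 2, 0, -3, -1, 5, -7; Σd² = 146
ρ = 1 − 6Σd² / [n(n²−1)] = 1 − 6×146 / (8×63) = 1 − 876/504 ≈ -0.738

-0.738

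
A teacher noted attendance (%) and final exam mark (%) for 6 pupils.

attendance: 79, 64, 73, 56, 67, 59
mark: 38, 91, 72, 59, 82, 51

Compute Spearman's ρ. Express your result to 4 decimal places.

Rank attendance: 6, 3, 5, 1, 4, 2
Rank mark: 1, 6, 4, 3, 5, 2
d = rank(attendance) − rank(mark): 5, -3, 1, -2, -1, 0; Σd² = 40
ρ = 1 − 6Σd² / [n(n²−1)] = 1 − 6×40 / (6×35) = 1 − 240/210 ≈ -0.1429

-0.1429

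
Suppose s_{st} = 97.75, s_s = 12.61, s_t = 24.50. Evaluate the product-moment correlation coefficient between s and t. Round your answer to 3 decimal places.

r = Cov(s,t) / (s_s · s_t) = 97.75 / (12.61 × 24.50)
  = 97.75 / 308.9450 ≈ 0.316

0.316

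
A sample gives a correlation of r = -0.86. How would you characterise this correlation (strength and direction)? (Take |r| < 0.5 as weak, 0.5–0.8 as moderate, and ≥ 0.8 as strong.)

r = -0.86 < 0 so the relationship is negative.
|r| = 0.86, which falls in the strong range.

strong negative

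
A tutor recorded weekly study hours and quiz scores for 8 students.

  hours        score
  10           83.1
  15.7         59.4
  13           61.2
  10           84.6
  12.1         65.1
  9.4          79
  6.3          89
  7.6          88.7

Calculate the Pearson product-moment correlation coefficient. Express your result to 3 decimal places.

n = 8, Σx = 84.1, Σy = 610.1, Σx² = 947.71, Σy² = 47604.27, Σxy = 6170.31
nΣxy − ΣxΣy = 49362.48 − 51309.41 = -1946.93
nΣx² − (Σx)² = 7581.68 − 7072.81 = 508.87; nΣy² − (Σy)² = 380834.16 − 372222.01 = 8612.15
r = -1946.93 / √(508.87 × 8612.15) = -1946.93 / 2093.4337 ≈ -0.930

-0.930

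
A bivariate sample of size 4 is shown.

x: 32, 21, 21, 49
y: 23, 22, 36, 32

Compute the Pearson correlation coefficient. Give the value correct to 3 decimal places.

n = 4, Σx = 123, Σy = 113, Σx² = 4307, Σy² = 3333, Σxy = 3522
nΣxy − ΣxΣy = 14088 − 13899 = 189
nΣx² − (Σx)² = 17228 − 15129 = 2099; nΣy² − (Σy)² = 13332 − 12769 = 563
r = 189 / √(2099 × 563) = 189 / 1087.0773 ≈ 0.174

0.174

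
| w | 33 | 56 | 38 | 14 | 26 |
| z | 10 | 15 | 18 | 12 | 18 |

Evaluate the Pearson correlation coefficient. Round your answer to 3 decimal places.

n = 5, Σw = 167, Σz = 73, Σw² = 6541, Σz² = 1117, Σwz = 2490
nΣwz − ΣwΣz = 12450 − 12191 = 259
nΣw² − (Σw)² = 32705 − 27889 = 4816; nΣz² − (Σz)² = 5585 − 5329 = 256
r = 259 / √(4816 × 256) = 259 / 1110.3585 ≈ 0.233

0.233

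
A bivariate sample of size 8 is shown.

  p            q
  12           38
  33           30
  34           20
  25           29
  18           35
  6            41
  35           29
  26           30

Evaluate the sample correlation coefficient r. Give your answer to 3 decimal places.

n = 8, Σp = 189, Σq = 252, Σp² = 5275, Σq² = 8232, Σpq = 5522
nΣpq − ΣpΣq = 44176 − 47628 = -3452
nΣp² − (Σp)² = 42200 − 35721 = 6479; nΣq² − (Σq)² = 65856 − 63504 = 2352
r = -3452 / √(6479 × 2352) = -3452 / 3903.6660 ≈ -0.884

-0.884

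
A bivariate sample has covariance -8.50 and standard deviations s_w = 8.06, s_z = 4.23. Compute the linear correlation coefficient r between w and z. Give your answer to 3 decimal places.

r = Cov(w,z) / (s_w · s_z) = -8.50 / (8.06 × 4.23)
  = -8.50 / 34.0938 ≈ -0.249

-0.249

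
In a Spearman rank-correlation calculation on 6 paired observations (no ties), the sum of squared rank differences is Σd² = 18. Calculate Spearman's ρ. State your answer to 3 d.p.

0.486

ρ = 1 − 6Σd² / [n(n²−1)] = 1 − 6×18 / (6×35)
  = 1 − 108/210 = 1 − 0.5143 ≈ 0.486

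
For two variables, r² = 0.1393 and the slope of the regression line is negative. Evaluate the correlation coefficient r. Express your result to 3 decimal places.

-0.373

|r| = √0.1393 = 0.373
The association is negative, so r = −0.373.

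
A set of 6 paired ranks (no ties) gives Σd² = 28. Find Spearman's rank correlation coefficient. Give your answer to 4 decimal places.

0.2000

ρ = 1 − 6Σd² / [n(n²−1)] = 1 − 6×28 / (6×35)
  = 1 − 168/210 = 1 − 0.80000 ≈ 0.2000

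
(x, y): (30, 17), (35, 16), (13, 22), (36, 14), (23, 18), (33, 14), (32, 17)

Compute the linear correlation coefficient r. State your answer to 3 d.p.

n = 7, Σx = 202, Σy = 118, Σx² = 6232, Σy² = 2034, Σxy = 3280
nΣxy − ΣxΣy = 22960 − 23836 = -876
nΣx² − (Σx)² = 43624 − 40804 = 2820; nΣy² − (Σy)² = 14238 − 13924 = 314
r = -876 / √(2820 × 314) = -876 / 940.9995 ≈ -0.931

-0.931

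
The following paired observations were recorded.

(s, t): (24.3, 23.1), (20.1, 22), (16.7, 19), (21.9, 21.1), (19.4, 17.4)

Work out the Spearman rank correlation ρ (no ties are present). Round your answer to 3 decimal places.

Rank s: 5, 3, 1, 4, 2
Rank t: 5, 4, 2, 3, 1
d = rank(s) − rank(t): 0, -1, -1, 1, 1; Σd² = 4
ρ = 1 − 6Σd² / [n(n²−1)] = 1 − 6×4 / (5×24) = 1 − 24/120 ≈ 0.800

0.800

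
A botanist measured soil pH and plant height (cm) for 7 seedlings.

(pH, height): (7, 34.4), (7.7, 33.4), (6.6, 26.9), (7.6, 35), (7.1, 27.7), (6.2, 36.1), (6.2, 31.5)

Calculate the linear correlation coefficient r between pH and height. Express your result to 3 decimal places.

n = 7, Σx = 48.4, Σy = 225, Σx² = 336.9, Σy² = 7310.28, Σxy = 1557.31
nΣxy − ΣxΣy = 10901.17 − 10890 = 11.17
nΣx² − (Σx)² = 2358.3 − 2342.56 = 15.74; nΣy² − (Σy)² = 51171.96 − 50625 = 546.96
r = 11.17 / √(15.74 × 546.96) = 11.17 / 92.7855 ≈ 0.120

0.120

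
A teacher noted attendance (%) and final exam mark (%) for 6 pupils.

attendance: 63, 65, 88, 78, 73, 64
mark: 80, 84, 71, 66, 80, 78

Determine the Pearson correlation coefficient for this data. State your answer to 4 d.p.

-0.7382

n = 6, Σx = 431, Σy = 459, Σx² = 31447, Σy² = 35337, Σxy = 32728
nΣxy − ΣxΣy = 196368 − 197829 = -1461
nΣx² − (Σx)² = 188682 − 185761 = 2921; nΣy² − (Σy)² = 212022 − 210681 = 1341
r = -1461 / √(2921 × 1341) = -1461 / 1979.1566 ≈ -0.7382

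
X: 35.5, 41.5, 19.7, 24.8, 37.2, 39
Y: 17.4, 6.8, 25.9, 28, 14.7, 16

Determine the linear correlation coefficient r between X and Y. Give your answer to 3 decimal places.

-0.917

n = 6, ΣX = 197.7, ΣY = 108.8, ΣX² = 6890.47, ΣY² = 2275.9, ΣXY = 3275.37
nΣXY − ΣXΣY = 19652.22 − 21509.76 = -1857.54
nΣX² − (ΣX)² = 41342.82 − 39085.29 = 2257.53; nΣY² − (ΣY)² = 13655.4 − 11837.44 = 1817.96
r = -1857.54 / √(2257.53 × 1817.96) = -1857.54 / 2025.8577 ≈ -0.917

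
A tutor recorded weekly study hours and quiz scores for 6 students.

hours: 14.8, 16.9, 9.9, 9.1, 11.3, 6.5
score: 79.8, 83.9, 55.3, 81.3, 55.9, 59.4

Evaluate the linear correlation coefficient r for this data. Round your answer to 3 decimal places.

0.606

n = 6, Σx = 68.5, Σy = 415.6, Σx² = 855.41, Σy² = 29728.2, Σxy = 4904.02
nΣxy − ΣxΣy = 29424.12 − 28468.6 = 955.52
nΣx² − (Σx)² = 5132.46 − 4692.25 = 440.21; nΣy² − (Σy)² = 178369.2 − 172723.36 = 5645.84
r = 955.52 / √(440.21 × 5645.84) = 955.52 / 1576.5009 ≈ 0.606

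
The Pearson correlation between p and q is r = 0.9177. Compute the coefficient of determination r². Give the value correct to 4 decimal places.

0.8422

r² = (0.9177)² = 0.8422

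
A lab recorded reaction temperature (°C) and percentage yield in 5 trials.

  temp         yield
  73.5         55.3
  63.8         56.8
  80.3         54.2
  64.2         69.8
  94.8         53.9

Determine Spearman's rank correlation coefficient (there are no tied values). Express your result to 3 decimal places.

-0.900

Rank temp: 3, 1, 4, 2, 5
Rank yield: 3, 4, 2, 5, 1
d = rank(temp) − rank(yield): 0, -3, 2, -3, 4; Σd² = 38
ρ = 1 − 6Σd² / [n(n²−1)] = 1 − 6×38 / (5×24) = 1 − 228/120 ≈ -0.900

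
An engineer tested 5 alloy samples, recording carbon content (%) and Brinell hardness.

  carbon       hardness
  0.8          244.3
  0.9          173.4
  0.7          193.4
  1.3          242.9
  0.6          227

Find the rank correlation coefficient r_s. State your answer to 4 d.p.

Rank carbon: 3, 4, 2, 5, 1
Rank hardness: 5, 1, 2, 4, 3
d = rank(carbon) − rank(hardness): -2, 3, 0, 1, -2; Σd² = 18
ρ = 1 − 6Σd² / [n(n²−1)] = 1 − 6×18 / (5×24) = 1 − 108/120 ≈ 0.1000

0.1000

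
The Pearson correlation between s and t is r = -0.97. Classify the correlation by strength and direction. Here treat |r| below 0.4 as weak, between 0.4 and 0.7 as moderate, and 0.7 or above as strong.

strong negative

r = -0.97 < 0 so the relationship is negative.
|r| = 0.97, which falls in the strong range.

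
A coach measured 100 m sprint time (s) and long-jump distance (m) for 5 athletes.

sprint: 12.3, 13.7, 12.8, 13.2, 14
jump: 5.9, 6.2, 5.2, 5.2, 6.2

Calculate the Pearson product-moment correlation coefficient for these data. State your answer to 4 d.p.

0.4836

n = 5, Σx = 66, Σy = 28.7, Σx² = 873.06, Σy² = 165.77, Σxy = 379.51
nΣxy − ΣxΣy = 1897.55 − 1894.2 = 3.35
nΣx² − (Σx)² = 4365.3 − 4356 = 9.3; nΣy² − (Σy)² = 828.85 − 823.69 = 5.16
r = 3.35 / √(9.3 × 5.16) = 3.35 / 6.9273 ≈ 0.4836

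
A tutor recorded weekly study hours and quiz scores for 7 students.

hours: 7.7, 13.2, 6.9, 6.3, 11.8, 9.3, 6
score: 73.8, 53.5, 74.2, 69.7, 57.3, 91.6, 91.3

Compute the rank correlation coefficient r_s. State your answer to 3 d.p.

Rank hours: 4, 7, 3, 2, 6, 5, 1
Rank score: 4, 1, 5, 3, 2, 7, 6
d = rank(hours) − rank(score): 0, 6, -2, -1, 4, -2, -5; Σd² = 86
ρ = 1 − 6Σd² / [n(n²−1)] = 1 − 6×86 / (7×48) = 1 − 516/336 ≈ -0.536

-0.536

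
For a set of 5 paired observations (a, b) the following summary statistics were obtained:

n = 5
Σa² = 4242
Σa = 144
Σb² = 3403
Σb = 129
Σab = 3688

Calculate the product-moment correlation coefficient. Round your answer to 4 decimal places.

-0.3230

r = (nΣab − ΣaΣb) / √[(nΣa² − (Σa)²)(nΣb² − (Σb)²)]
Numerator: 5×3688 − 144×129 = -136
Denominator: √[(21210 − 20736)(17015 − 16641)] = √[474 × 374] = 421.0416
r = -136 / 421.0416 ≈ -0.3230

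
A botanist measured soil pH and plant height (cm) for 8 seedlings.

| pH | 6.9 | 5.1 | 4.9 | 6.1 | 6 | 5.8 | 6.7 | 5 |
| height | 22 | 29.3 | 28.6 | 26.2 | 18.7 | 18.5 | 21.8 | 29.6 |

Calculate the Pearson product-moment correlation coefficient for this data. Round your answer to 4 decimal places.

n = 8, Σx = 46.5, Σy = 194.7, Σx² = 274.37, Σy² = 4890.23, Σxy = 1114.75
nΣxy − ΣxΣy = 8918 − 9053.55 = -135.55
nΣx² − (Σx)² = 2194.96 − 2162.25 = 32.71; nΣy² − (Σy)² = 39121.84 − 37908.09 = 1213.75
r = -135.55 / √(32.71 × 1213.75) = -135.55 / 199.2530 ≈ -0.6803

-0.6803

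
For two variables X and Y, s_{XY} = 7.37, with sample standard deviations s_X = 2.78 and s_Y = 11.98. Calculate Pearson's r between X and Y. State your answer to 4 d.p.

0.2213

r = Cov(X,Y) / (s_X · s_Y) = 7.37 / (2.78 × 11.98)
  = 7.37 / 33.3044 ≈ 0.2213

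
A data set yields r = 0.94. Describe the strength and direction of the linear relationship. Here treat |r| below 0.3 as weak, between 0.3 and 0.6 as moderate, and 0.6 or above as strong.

strong positive

r = 0.94 > 0 so the relationship is positive.
|r| = 0.94, which falls in the strong range.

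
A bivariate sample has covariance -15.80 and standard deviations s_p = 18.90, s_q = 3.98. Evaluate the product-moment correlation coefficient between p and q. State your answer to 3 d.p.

-0.210

r = Cov(p,q) / (s_p · s_q) = -15.80 / (18.90 × 3.98)
  = -15.80 / 75.2220 ≈ -0.210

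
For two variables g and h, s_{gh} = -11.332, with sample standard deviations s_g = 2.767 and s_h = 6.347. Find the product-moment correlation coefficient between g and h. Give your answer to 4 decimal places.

-0.6453

r = Cov(g,h) / (s_g · s_h) = -11.332 / (2.767 × 6.347)
  = -11.332 / 17.5621 ≈ -0.6453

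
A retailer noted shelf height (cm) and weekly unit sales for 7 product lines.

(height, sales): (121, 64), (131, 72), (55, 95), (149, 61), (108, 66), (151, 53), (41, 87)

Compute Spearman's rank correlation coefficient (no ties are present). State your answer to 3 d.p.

-0.857

Rank height: 4, 5, 2, 6, 3, 7, 1
Rank sales: 3, 5, 7, 2, 4, 1, 6
d = rank(height) − rank(sales): 1, 0, -5, 4, -1, 6, -5; Σd² = 104
ρ = 1 − 6Σd² / [n(n²−1)] = 1 − 6×104 / (7×48) = 1 − 624/336 ≈ -0.857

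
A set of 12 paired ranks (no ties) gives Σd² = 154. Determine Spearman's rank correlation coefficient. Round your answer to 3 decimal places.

0.462

ρ = 1 − 6Σd² / [n(n²−1)] = 1 − 6×154 / (12×143)
  = 1 − 924/1716 = 1 − 0.5385 ≈ 0.462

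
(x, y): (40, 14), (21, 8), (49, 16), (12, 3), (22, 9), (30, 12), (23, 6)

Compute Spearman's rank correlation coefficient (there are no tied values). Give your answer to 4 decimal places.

0.8929

Rank x: 6, 2, 7, 1, 3, 5, 4
Rank y: 6, 3, 7, 1, 4, 5, 2
d = rank(x) − rank(y): 0, -1, 0, 0, -1, 0, 2; Σd² = 6
ρ = 1 − 6Σd² / [n(n²−1)] = 1 − 6×6 / (7×48) = 1 − 36/336 ≈ 0.8929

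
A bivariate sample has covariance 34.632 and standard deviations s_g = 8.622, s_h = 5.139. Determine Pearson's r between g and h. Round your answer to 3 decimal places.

r = Cov(g,h) / (s_g · s_h) = 34.632 / (8.622 × 5.139)
  = 34.632 / 44.3085 ≈ 0.782

0.782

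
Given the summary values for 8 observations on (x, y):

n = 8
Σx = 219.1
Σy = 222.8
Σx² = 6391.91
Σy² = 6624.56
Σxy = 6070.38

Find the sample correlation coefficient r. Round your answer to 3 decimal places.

-0.078

r = (nΣxy − ΣxΣy) / √[(nΣx² − (Σx)²)(nΣy² − (Σy)²)]
Numerator: 8×6070.38 − 219.1×222.8 = -252.44
Denominator: √[(51135.28 − 48004.81)(52996.48 − 49639.84)] = √[3130.47 × 3356.64] = 3241.5831
r = -252.44 / 3241.5831 ≈ -0.078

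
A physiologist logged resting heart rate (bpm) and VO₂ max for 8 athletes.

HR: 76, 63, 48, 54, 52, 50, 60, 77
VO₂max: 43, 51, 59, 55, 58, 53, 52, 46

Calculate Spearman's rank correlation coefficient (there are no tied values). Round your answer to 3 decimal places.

Rank HR: 7, 6, 1, 4, 3, 2, 5, 8
Rank VO₂max: 1, 3, 8, 6, 7, 5, 4, 2
d = rank(HR) − rank(VO₂max): 6, 3, -7, -2, -4, -3, 1, 6; Σd² = 160
ρ = 1 − 6Σd² / [n(n²−1)] = 1 − 6×160 / (8×63) = 1 − 960/504 ≈ -0.905

-0.905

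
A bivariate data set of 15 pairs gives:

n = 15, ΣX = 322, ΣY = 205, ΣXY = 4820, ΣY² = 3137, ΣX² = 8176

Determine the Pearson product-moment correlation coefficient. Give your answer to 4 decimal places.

0.6442

r = (nΣXY − ΣXΣY) / √[(nΣX² − (ΣX)²)(nΣY² − (ΣY)²)]
Numerator: 15×4820 − 322×205 = 6290
Denominator: √[(122640 − 103684)(47055 − 42025)] = √[18956 × 5030] = 9764.6649
r = 6290 / 9764.6649 ≈ 0.6442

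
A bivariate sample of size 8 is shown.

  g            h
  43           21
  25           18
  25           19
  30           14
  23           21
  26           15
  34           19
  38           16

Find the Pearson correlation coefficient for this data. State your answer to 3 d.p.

n = 8, Σg = 244, Σh = 143, Σg² = 7804, Σh² = 2605, Σgh = 4375
nΣgh − ΣgΣh = 35000 − 34892 = 108
nΣg² − (Σg)² = 62432 − 59536 = 2896; nΣh² − (Σh)² = 20840 − 20449 = 391
r = 108 / √(2896 × 391) = 108 / 1064.1128 ≈ 0.101

0.101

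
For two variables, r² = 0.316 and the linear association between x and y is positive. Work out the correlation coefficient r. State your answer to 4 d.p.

|r| = √0.316 = 0.5621
The association is positive, so r = 0.5621.

0.5621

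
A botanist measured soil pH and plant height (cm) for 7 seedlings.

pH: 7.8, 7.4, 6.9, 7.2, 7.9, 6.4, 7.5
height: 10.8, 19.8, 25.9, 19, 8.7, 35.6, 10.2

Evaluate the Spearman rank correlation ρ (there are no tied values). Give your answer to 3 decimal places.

-0.929

Rank pH: 6, 4, 2, 3, 7, 1, 5
Rank height: 3, 5, 6, 4, 1, 7, 2
d = rank(pH) − rank(height): 3, -1, -4, -1, 6, -6, 3; Σd² = 108
ρ = 1 − 6Σd² / [n(n²−1)] = 1 − 6×108 / (7×48) = 1 − 648/336 ≈ -0.929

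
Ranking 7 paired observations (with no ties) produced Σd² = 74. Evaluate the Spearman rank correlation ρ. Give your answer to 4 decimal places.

-0.3214

ρ = 1 − 6Σd² / [n(n²−1)] = 1 − 6×74 / (7×48)
  = 1 − 444/336 = 1 − 1.32143 ≈ -0.3214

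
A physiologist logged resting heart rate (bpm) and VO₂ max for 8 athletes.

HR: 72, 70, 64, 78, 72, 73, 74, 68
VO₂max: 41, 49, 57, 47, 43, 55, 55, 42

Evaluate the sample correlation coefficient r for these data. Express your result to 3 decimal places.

n = 8, Σx = 571, Σy = 389, Σx² = 40877, Σy² = 19203, Σxy = 27733
nΣxy − ΣxΣy = 221864 − 222119 = -255
nΣx² − (Σx)² = 327016 − 326041 = 975; nΣy² − (Σy)² = 153624 − 151321 = 2303
r = -255 / √(975 × 2303) = -255 / 1498.4742 ≈ -0.170

-0.170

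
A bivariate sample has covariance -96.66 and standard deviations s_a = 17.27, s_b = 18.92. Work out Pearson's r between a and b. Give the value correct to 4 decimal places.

-0.2958

r = Cov(a,b) / (s_a · s_b) = -96.66 / (17.27 × 18.92)
  = -96.66 / 326.7484 ≈ -0.2958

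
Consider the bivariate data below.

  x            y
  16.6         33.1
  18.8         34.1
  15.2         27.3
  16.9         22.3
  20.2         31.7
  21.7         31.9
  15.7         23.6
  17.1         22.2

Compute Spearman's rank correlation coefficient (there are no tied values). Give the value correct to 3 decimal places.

0.310

Rank x: 3, 6, 1, 4, 7, 8, 2, 5
Rank y: 7, 8, 4, 2, 5, 6, 3, 1
d = rank(x) − rank(y): -4, -2, -3, 2, 2, 2, -1, 4; Σd² = 58
ρ = 1 − 6Σd² / [n(n²−1)] = 1 − 6×58 / (8×63) = 1 − 348/504 ≈ 0.310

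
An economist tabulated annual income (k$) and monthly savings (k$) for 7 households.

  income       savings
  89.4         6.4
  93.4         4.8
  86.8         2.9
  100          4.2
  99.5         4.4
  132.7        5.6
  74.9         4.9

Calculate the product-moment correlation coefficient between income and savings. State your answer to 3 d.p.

0.256

n = 7, Σx = 676.7, Σy = 33.2, Σx² = 67369.71, Σy² = 164.78, Σxy = 3240.13
nΣxy − ΣxΣy = 22680.91 − 22466.44 = 214.47
nΣx² − (Σx)² = 471587.97 − 457922.89 = 13665.08; nΣy² − (Σy)² = 1153.46 − 1102.24 = 51.22
r = 214.47 / √(13665.08 × 51.22) = 214.47 / 836.6154 ≈ 0.256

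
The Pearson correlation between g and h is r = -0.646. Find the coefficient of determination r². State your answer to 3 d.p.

r² = (-0.646)² = 0.417

0.417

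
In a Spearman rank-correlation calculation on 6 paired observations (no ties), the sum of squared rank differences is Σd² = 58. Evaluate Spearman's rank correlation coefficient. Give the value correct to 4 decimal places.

-0.6571

ρ = 1 − 6Σd² / [n(n²−1)] = 1 − 6×58 / (6×35)
  = 1 − 348/210 = 1 − 1.65714 ≈ -0.6571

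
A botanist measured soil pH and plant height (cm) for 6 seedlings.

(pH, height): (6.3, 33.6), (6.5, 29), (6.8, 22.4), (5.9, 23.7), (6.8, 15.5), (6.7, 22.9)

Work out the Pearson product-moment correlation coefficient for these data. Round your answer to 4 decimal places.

n = 6, Σx = 39, Σy = 147.1, Σx² = 254.12, Σy² = 3798.07, Σxy = 951.16
nΣxy − ΣxΣy = 5706.96 − 5736.9 = -29.94
nΣx² − (Σx)² = 1524.72 − 1521 = 3.72; nΣy² − (Σy)² = 22788.42 − 21638.41 = 1150.01
r = -29.94 / √(3.72 × 1150.01) = -29.94 / 65.4067 ≈ -0.4578

-0.4578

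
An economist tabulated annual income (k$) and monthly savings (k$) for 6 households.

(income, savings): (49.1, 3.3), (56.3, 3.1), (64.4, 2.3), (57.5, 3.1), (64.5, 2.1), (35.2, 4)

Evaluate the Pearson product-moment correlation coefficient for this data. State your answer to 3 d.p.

-0.947

n = 6, Σx = 327, Σy = 17.9, Σx² = 18433.4, Σy² = 55.81, Σxy = 939.18
nΣxy − ΣxΣy = 5635.08 − 5853.3 = -218.22
nΣx² − (Σx)² = 110600.4 − 106929 = 3671.4; nΣy² − (Σy)² = 334.86 − 320.41 = 14.45
r = -218.22 / √(3671.4 × 14.45) = -218.22 / 230.3296 ≈ -0.947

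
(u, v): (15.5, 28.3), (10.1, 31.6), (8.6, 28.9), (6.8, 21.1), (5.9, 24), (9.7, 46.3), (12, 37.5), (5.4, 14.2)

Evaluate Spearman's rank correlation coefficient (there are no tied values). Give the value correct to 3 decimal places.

Rank u: 8, 6, 4, 3, 2, 5, 7, 1
Rank v: 4, 6, 5, 2, 3, 8, 7, 1
d = rank(u) − rank(v): 4, 0, -1, 1, -1, -3, 0, 0; Σd² = 28
ρ = 1 − 6Σd² / [n(n²−1)] = 1 − 6×28 / (8×63) = 1 − 168/504 ≈ 0.667

0.667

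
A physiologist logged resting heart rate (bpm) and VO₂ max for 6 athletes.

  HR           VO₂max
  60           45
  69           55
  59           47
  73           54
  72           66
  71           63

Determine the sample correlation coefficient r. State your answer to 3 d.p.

n = 6, Σx = 404, Σy = 330, Σx² = 27396, Σy² = 18500, Σxy = 22435
nΣxy − ΣxΣy = 134610 − 133320 = 1290
nΣx² − (Σx)² = 164376 − 163216 = 1160; nΣy² − (Σy)² = 111000 − 108900 = 2100
r = 1290 / √(1160 × 2100) = 1290 / 1560.7690 ≈ 0.827

0.827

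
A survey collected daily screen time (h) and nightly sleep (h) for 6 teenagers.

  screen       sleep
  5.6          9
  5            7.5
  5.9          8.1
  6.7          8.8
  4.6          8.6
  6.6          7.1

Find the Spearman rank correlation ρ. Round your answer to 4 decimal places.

Rank screen: 3, 2, 4, 6, 1, 5
Rank sleep: 6, 2, 3, 5, 4, 1
d = rank(screen) − rank(sleep): -3, 0, 1, 1, -3, 4; Σd² = 36
ρ = 1 − 6Σd² / [n(n²−1)] = 1 − 6×36 / (6×35) = 1 − 216/210 ≈ -0.0286

-0.0286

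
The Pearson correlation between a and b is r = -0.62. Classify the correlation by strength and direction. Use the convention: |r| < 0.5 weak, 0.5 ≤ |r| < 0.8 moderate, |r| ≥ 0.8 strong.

moderate negative

r = -0.62 < 0 so the relationship is negative.
|r| = 0.62, which falls in the moderate range.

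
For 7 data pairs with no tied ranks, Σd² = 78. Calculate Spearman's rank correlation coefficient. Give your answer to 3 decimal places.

-0.393

ρ = 1 − 6Σd² / [n(n²−1)] = 1 − 6×78 / (7×48)
  = 1 − 468/336 = 1 − 1.3929 ≈ -0.393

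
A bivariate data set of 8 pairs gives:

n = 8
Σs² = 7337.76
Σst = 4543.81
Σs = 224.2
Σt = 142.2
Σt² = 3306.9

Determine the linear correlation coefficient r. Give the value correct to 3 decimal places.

0.616

r = (nΣst − ΣsΣt) / √[(nΣs² − (Σs)²)(nΣt² − (Σt)²)]
Numerator: 8×4543.81 − 224.2×142.2 = 4469.24
Denominator: √[(58702.08 − 50265.64)(26455.2 − 20220.84)] = √[8436.44 × 6234.36] = 7252.2965
r = 4469.24 / 7252.2965 ≈ 0.616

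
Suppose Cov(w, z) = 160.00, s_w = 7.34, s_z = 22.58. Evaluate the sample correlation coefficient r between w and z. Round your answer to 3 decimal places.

0.965

r = Cov(w,z) / (s_w · s_z) = 160.00 / (7.34 × 22.58)
  = 160.00 / 165.7372 ≈ 0.965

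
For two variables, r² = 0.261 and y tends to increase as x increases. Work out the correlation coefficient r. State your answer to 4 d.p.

0.5109

|r| = √0.261 = 0.5109
The association is positive, so r = 0.5109.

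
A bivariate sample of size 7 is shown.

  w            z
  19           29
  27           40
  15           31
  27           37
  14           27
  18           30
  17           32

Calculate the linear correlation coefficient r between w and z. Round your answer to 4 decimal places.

n = 7, Σw = 137, Σz = 226, Σw² = 2853, Σz² = 7424, Σwz = 4557
nΣwz − ΣwΣz = 31899 − 30962 = 937
nΣw² − (Σw)² = 19971 − 18769 = 1202; nΣz² − (Σz)² = 51968 − 51076 = 892
r = 937 / √(1202 × 892) = 937 / 1035.4632 ≈ 0.9049

0.9049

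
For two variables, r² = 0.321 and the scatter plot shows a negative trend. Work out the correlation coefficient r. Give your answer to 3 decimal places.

-0.567

|r| = √0.321 = 0.567
The association is negative, so r = −0.567.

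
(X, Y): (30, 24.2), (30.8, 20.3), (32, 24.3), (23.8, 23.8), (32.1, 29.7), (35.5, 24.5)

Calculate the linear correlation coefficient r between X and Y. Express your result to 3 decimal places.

0.200

n = 6, ΣX = 184.2, ΣY = 146.8, ΣX² = 5729.74, ΣY² = 3637, ΣXY = 4518.4
nΣXY − ΣXΣY = 27110.4 − 27040.56 = 69.84
nΣX² − (ΣX)² = 34378.44 − 33929.64 = 448.8; nΣY² − (ΣY)² = 21822 − 21550.24 = 271.76
r = 69.84 / √(448.8 × 271.76) = 69.84 / 349.2361 ≈ 0.200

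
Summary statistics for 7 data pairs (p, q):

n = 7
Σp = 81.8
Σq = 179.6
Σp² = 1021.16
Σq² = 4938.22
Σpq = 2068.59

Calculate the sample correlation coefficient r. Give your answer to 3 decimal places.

-0.205

r = (nΣpq − ΣpΣq) / √[(nΣp² − (Σp)²)(nΣq² − (Σq)²)]
Numerator: 7×2068.59 − 81.8×179.6 = -211.15
Denominator: √[(7148.12 − 6691.24)(34567.54 − 32256.16)] = √[456.88 × 2311.38] = 1027.6299
r = -211.15 / 1027.6299 ≈ -0.205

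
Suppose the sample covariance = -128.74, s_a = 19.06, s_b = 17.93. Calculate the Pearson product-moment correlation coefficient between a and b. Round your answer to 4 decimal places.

-0.3767

r = Cov(a,b) / (s_a · s_b) = -128.74 / (19.06 × 17.93)
  = -128.74 / 341.7458 ≈ -0.3767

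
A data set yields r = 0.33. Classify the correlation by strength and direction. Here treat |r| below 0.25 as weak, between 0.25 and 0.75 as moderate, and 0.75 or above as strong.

r = 0.33 > 0 so the relationship is positive.
|r| = 0.33, which falls in the moderate range.

moderate positive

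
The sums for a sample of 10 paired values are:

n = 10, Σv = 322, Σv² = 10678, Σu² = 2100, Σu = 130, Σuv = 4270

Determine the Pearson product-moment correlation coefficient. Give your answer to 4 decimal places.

r = (nΣuv − ΣuΣv) / √[(nΣu² − (Σu)²)(nΣv² − (Σv)²)]
Numerator: 10×4270 − 130×322 = 840
Denominator: √[(21000 − 16900)(106780 − 103684)] = √[4100 × 3096] = 3562.8079
r = 840 / 3562.8079 ≈ 0.2358

0.2358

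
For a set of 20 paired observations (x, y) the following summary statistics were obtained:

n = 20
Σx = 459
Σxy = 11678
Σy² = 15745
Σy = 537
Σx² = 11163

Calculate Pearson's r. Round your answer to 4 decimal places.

r = (nΣxy − ΣxΣy) / √[(nΣx² − (Σx)²)(nΣy² − (Σy)²)]
Numerator: 20×11678 − 459×537 = -12923
Denominator: √[(223260 − 210681)(314900 − 288369)] = √[12579 × 26531] = 18268.3729
r = -12923 / 18268.3729 ≈ -0.7074

-0.7074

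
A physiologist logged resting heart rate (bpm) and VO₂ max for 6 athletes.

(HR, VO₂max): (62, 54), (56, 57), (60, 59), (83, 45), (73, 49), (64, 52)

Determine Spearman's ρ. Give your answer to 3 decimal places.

-0.943

Rank HR: 3, 1, 2, 6, 5, 4
Rank VO₂max: 4, 5, 6, 1, 2, 3
d = rank(HR) − rank(VO₂max): -1, -4, -4, 5, 3, 1; Σd² = 68
ρ = 1 − 6Σd² / [n(n²−1)] = 1 − 6×68 / (6×35) = 1 − 408/210 ≈ -0.943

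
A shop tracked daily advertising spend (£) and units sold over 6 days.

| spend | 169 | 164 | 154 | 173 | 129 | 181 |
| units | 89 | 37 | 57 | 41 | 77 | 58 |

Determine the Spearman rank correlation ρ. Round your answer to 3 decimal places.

Rank spend: 4, 3, 2, 5, 1, 6
Rank units: 6, 1, 3, 2, 5, 4
d = rank(spend) − rank(units): -2, 2, -1, 3, -4, 2; Σd² = 38
ρ = 1 − 6Σd² / [n(n²−1)] = 1 − 6×38 / (6×35) = 1 − 228/210 ≈ -0.086

-0.086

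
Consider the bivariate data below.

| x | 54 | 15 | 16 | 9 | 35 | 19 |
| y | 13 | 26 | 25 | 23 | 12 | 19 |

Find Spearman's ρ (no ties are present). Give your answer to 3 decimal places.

Rank x: 6, 2, 3, 1, 5, 4
Rank y: 2, 6, 5, 4, 1, 3
d = rank(x) − rank(y): 4, -4, -2, -3, 4, 1; Σd² = 62
ρ = 1 − 6Σd² / [n(n²−1)] = 1 − 6×62 / (6×35) = 1 − 372/210 ≈ -0.771

-0.771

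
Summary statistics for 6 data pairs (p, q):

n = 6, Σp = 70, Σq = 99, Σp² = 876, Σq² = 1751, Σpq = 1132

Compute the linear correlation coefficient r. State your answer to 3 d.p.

r = (nΣpq − ΣpΣq) / √[(nΣp² − (Σp)²)(nΣq² − (Σq)²)]
Numerator: 6×1132 − 70×99 = -138
Denominator: √[(5256 − 4900)(10506 − 9801)] = √[356 × 705] = 500.9790
r = -138 / 500.9790 ≈ -0.275

-0.275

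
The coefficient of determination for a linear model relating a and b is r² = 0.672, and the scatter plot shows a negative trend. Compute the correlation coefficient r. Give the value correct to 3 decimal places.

|r| = √0.672 = 0.820
The association is negative, so r = −0.820.

-0.820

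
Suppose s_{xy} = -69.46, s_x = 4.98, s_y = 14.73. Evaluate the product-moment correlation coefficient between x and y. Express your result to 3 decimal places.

r = Cov(x,y) / (s_x · s_y) = -69.46 / (4.98 × 14.73)
  = -69.46 / 73.3554 ≈ -0.947

-0.947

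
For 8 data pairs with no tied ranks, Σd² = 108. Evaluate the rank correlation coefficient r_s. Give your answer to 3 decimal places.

-0.286

ρ = 1 − 6Σd² / [n(n²−1)] = 1 − 6×108 / (8×63)
  = 1 − 648/504 = 1 − 1.2857 ≈ -0.286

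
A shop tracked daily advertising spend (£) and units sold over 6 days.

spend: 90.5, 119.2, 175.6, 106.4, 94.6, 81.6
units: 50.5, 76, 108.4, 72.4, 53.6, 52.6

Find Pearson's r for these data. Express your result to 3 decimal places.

0.978

n = 6, Σx = 667.9, Σy = 413.5, Σx² = 80162.93, Σy² = 30958.29, Σxy = 49730.57
nΣxy − ΣxΣy = 298383.42 − 276176.65 = 22206.77
nΣx² − (Σx)² = 480977.58 − 446090.41 = 34887.17; nΣy² − (Σy)² = 185749.74 − 170982.25 = 14767.49
r = 22206.77 / √(34887.17 × 14767.49) = 22206.77 / 22697.9280 ≈ 0.978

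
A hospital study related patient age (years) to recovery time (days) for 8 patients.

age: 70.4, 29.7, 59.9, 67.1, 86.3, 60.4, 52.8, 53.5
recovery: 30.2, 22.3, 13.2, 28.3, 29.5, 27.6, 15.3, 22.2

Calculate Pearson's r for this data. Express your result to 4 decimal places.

0.4947

n = 8, Σx = 480.1, Σy = 188.6, Σx² = 30674.61, Σy² = 4743.4, Σxy = 11686.43
nΣxy − ΣxΣy = 93491.44 − 90546.86 = 2944.58
nΣx² − (Σx)² = 245396.88 − 230496.01 = 14900.87; nΣy² − (Σy)² = 37947.2 − 35569.96 = 2377.24
r = 2944.58 / √(14900.87 × 2377.24) = 2944.58 / 5951.7178 ≈ 0.4947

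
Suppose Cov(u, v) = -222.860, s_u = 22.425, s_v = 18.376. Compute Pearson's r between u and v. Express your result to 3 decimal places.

r = Cov(u,v) / (s_u · s_v) = -222.860 / (22.425 × 18.376)
  = -222.860 / 412.0818 ≈ -0.541

-0.541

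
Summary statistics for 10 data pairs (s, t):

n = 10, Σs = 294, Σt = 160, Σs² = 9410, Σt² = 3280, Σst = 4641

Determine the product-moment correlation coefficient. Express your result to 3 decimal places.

r = (nΣst − ΣsΣt) / √[(nΣs² − (Σs)²)(nΣt² − (Σt)²)]
Numerator: 10×4641 − 294×160 = -630
Denominator: √[(94100 − 86436)(32800 − 25600)] = √[7664 × 7200] = 7428.3780
r = -630 / 7428.3780 ≈ -0.085

-0.085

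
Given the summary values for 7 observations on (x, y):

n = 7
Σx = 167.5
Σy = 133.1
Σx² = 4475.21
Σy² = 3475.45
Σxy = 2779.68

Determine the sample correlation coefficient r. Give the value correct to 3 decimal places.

-0.610

r = (nΣxy − ΣxΣy) / √[(nΣx² − (Σx)²)(nΣy² − (Σy)²)]
Numerator: 7×2779.68 − 167.5×133.1 = -2836.49
Denominator: √[(31326.47 − 28056.25)(24328.15 − 17715.61)] = √[3270.22 × 6612.54] = 4650.2108
r = -2836.49 / 4650.2108 ≈ -0.610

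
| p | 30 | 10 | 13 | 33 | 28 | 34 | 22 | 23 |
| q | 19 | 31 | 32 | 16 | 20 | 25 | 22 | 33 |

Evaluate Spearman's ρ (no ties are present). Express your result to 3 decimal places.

-0.571

Rank p: 6, 1, 2, 7, 5, 8, 3, 4
Rank q: 2, 6, 7, 1, 3, 5, 4, 8
d = rank(p) − rank(q): 4, -5, -5, 6, 2, 3, -1, -4; Σd² = 132
ρ = 1 − 6Σd² / [n(n²−1)] = 1 − 6×132 / (8×63) = 1 − 792/504 ≈ -0.571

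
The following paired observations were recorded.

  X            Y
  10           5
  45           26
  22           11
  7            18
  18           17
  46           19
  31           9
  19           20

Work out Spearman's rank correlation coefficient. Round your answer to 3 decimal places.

Rank X: 2, 7, 5, 1, 3, 8, 6, 4
Rank Y: 1, 8, 3, 5, 4, 6, 2, 7
d = rank(X) − rank(Y): 1, -1, 2, -4, -1, 2, 4, -3; Σd² = 52
ρ = 1 − 6Σd² / [n(n²−1)] = 1 − 6×52 / (8×63) = 1 − 312/504 ≈ 0.381

0.381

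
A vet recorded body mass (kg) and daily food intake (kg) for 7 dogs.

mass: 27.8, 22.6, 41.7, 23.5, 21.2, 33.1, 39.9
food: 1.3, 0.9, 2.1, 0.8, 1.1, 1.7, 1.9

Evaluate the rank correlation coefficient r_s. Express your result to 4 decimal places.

Rank mass: 4, 2, 7, 3, 1, 5, 6
Rank food: 4, 2, 7, 1, 3, 5, 6
d = rank(mass) − rank(food): 0, 0, 0, 2, -2, 0, 0; Σd² = 8
ρ = 1 − 6Σd² / [n(n²−1)] = 1 − 6×8 / (7×48) = 1 − 48/336 ≈ 0.8571

0.8571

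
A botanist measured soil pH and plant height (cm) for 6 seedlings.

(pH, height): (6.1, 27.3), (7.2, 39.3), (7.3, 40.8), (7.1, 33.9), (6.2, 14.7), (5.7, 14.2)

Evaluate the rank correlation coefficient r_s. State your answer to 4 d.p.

Rank pH: 2, 5, 6, 4, 3, 1
Rank height: 3, 5, 6, 4, 2, 1
d = rank(pH) − rank(height): -1, 0, 0, 0, 1, 0; Σd² = 2
ρ = 1 − 6Σd² / [n(n²−1)] = 1 − 6×2 / (6×35) = 1 − 12/210 ≈ 0.9429

0.9429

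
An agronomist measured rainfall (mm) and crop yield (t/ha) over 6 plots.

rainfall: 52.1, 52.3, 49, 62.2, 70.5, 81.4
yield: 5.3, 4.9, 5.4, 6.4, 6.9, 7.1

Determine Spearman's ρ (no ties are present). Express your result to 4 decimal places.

Rank rainfall: 2, 3, 1, 4, 5, 6
Rank yield: 2, 1, 3, 4, 5, 6
d = rank(rainfall) − rank(yield): 0, 2, -2, 0, 0, 0; Σd² = 8
ρ = 1 − 6Σd² / [n(n²−1)] = 1 − 6×8 / (6×35) = 1 − 48/210 ≈ 0.7714

0.7714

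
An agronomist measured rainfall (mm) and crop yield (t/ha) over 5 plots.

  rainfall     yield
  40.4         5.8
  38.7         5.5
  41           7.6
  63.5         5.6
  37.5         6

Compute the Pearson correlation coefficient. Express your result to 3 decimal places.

-0.250

n = 5, Σx = 221.1, Σy = 30.5, Σx² = 10249.35, Σy² = 189.01, Σxy = 1339.37
nΣxy − ΣxΣy = 6696.85 − 6743.55 = -46.7
nΣx² − (Σx)² = 51246.75 − 48885.21 = 2361.54; nΣy² − (Σy)² = 945.05 − 930.25 = 14.8
r = -46.7 / √(2361.54 × 14.8) = -46.7 / 186.9513 ≈ -0.250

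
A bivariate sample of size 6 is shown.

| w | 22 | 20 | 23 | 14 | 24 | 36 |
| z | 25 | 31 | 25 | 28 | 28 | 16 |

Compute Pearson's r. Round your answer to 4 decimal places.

n = 6, Σw = 139, Σz = 153, Σw² = 3481, Σz² = 4035, Σwz = 3385
nΣwz − ΣwΣz = 20310 − 21267 = -957
nΣw² − (Σw)² = 20886 − 19321 = 1565; nΣz² − (Σz)² = 24210 − 23409 = 801
r = -957 / √(1565 × 801) = -957 / 1119.6272 ≈ -0.8547

-0.8547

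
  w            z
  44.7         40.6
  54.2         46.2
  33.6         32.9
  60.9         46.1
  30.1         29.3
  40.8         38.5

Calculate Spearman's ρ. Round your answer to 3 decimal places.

Rank w: 4, 5, 2, 6, 1, 3
Rank z: 4, 6, 2, 5, 1, 3
d = rank(w) − rank(z): 0, -1, 0, 1, 0, 0; Σd² = 2
ρ = 1 − 6Σd² / [n(n²−1)] = 1 − 6×2 / (6×35) = 1 − 12/210 ≈ 0.943

0.943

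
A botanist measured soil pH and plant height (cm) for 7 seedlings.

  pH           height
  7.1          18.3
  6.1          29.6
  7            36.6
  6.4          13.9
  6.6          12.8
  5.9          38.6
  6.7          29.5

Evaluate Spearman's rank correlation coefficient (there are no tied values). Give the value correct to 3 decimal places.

-0.286

Rank pH: 7, 2, 6, 3, 4, 1, 5
Rank height: 3, 5, 6, 2, 1, 7, 4
d = rank(pH) − rank(height): 4, -3, 0, 1, 3, -6, 1; Σd² = 72
ρ = 1 − 6Σd² / [n(n²−1)] = 1 − 6×72 / (7×48) = 1 − 432/336 ≈ -0.286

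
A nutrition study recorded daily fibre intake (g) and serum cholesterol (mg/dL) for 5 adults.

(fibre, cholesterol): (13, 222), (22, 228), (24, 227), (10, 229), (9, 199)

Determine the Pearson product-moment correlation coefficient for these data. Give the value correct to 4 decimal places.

0.5515

n = 5, Σx = 78, Σy = 1105, Σx² = 1410, Σy² = 244839, Σxy = 17431
nΣxy − ΣxΣy = 87155 − 86190 = 965
nΣx² − (Σx)² = 7050 − 6084 = 966; nΣy² − (Σy)² = 1224195 − 1221025 = 3170
r = 965 / √(966 × 3170) = 965 / 1749.9200 ≈ 0.5515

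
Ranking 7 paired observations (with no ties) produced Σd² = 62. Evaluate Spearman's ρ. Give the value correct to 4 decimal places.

ρ = 1 − 6Σd² / [n(n²−1)] = 1 − 6×62 / (7×48)
  = 1 − 372/336 = 1 − 1.10714 ≈ -0.1071

-0.1071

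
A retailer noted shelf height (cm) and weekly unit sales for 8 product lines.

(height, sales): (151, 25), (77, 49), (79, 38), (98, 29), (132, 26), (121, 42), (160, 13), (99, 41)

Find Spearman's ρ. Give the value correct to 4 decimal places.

-0.7857

Rank height: 7, 1, 2, 3, 6, 5, 8, 4
Rank sales: 2, 8, 5, 4, 3, 7, 1, 6
d = rank(height) − rank(sales): 5, -7, -3, -1, 3, -2, 7, -2; Σd² = 150
ρ = 1 − 6Σd² / [n(n²−1)] = 1 − 6×150 / (8×63) = 1 − 900/504 ≈ -0.7857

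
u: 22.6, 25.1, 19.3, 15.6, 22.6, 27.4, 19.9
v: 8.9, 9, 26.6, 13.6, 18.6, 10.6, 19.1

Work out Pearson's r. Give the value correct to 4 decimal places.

-0.4837

n = 7, Σu = 152.5, Σv = 106.4, Σu² = 3414.15, Σv² = 1875.86, Σuv = 2243.47
nΣuv − ΣuΣv = 15704.29 − 16226 = -521.71
nΣu² − (Σu)² = 23899.05 − 23256.25 = 642.8; nΣv² − (Σv)² = 13131.02 − 11320.96 = 1810.06
r = -521.71 / √(642.8 × 1810.06) = -521.71 / 1078.6596 ≈ -0.4837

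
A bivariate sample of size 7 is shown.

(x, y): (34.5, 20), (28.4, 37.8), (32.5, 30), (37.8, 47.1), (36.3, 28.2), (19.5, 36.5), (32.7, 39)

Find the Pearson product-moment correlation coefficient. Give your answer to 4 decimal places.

n = 7, Σx = 221.7, Σy = 238.6, Σx² = 7249.13, Σy² = 8595.74, Σxy = 7529.61
nΣxy − ΣxΣy = 52707.27 − 52897.62 = -190.35
nΣx² − (Σx)² = 50743.91 − 49150.89 = 1593.02; nΣy² − (Σy)² = 60170.18 − 56929.96 = 3240.22
r = -190.35 / √(1593.02 × 3240.22) = -190.35 / 2271.9453 ≈ -0.0838

-0.0838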